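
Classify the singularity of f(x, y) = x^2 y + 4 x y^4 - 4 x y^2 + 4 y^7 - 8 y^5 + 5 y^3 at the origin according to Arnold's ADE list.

D_4

The Hessian of f at 0 is [[0, 0], [0, 0]] with rank 0, so corank 2. A Groebner basis of the Jacobian ideal J(f) in C{x,y} is {y^3, x^2 - y^2, x*y - 2*y^2}; counting standard monomials gives mu = 4. Corank 2; j^3 = y*(x^2 - 4*x*y + 5*y^2) splits into three distinct lines over C (the quadratic factor has nonzero discriminant), so D_4.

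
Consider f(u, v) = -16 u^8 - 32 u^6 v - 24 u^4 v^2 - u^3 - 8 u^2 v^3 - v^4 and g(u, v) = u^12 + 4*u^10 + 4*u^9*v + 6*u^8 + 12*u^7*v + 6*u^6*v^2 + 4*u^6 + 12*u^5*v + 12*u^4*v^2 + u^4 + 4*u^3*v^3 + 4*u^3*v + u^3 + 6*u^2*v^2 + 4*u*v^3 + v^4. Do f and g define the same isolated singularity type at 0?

The Hessian of f at 0 has rank 0. Corank 2; j^3 = -u^3 is a perfect cube, so E-series; the 4-jet and mu = 6 give E_6. The Hessian of g at 0 has rank 0. Corank 2; j^3 = u^3 is a perfect cube, so E-series; the 4-jet and mu = 6 give E_6. Both have type E_6, hence right-equivalent.

Yes.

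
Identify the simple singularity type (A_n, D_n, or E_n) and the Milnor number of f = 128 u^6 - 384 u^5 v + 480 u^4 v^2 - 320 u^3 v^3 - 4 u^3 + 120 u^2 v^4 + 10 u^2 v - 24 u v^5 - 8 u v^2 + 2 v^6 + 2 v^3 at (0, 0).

Type D_7, Milnor number mu = 7.

The Hessian of f at 0 is [[0, 0], [0, 0]] with rank 0, so corank 2. A Groebner basis of the Jacobian ideal J(f) in C{u,v} is {u*v/12 + v^5 - v^2/12, u*v^2 - v^3, u^2 - 3*u*v/2 + v^2/2}; counting standard monomials gives mu = 7. Corank 2; j^3 = -2*(u - v)^2*(2*u - v) has shape L^2 M (L != M), so D-series; mu = 7 gives D_7.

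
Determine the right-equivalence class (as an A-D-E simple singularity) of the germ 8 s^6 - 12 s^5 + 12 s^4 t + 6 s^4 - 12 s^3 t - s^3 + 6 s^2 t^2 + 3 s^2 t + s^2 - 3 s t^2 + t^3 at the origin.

A2

The Hessian of f at 0 has rank 1. Corank 1: A-series; mu = 2 gives A_2.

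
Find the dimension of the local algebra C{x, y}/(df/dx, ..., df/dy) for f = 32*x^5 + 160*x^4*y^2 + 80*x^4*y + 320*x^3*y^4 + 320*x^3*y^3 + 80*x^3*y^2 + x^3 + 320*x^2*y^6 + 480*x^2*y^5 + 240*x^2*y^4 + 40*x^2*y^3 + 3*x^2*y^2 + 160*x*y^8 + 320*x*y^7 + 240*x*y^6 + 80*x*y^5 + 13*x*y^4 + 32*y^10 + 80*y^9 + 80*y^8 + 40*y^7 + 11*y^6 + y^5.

The Hessian of f at 0 is [[0, 0], [0, 0]] with rank 0, so corank 2. A Groebner basis of the Jacobian ideal J(f) in C{x,y} is {-x^2/8 + x*y^3 - x*y^2/4, x^2 + 2*x*y^2 + y^4, x^3, x^2*y + x^2/4 + x*y^2/2}; counting standard monomials gives mu = 8. Corank 2; j^3 = x^3 is a perfect cube, so E-series; the 5-jet and mu = 8 give E_8.

8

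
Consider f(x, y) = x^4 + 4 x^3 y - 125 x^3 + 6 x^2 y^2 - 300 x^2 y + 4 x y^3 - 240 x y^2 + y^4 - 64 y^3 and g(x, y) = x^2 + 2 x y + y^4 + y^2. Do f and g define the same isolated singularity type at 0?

The Hessian of f at 0 is [[0, 0], [0, 0]] with rank 0, so corank 2. A Groebner basis of the Jacobian ideal J(f) in C{x,y} is {y^4, x*y^2 + 13*y^3/15, x^2 + 8*x*y/5 + 16*y^2/25}; counting standard monomials gives mu = 6. Corank 2; j^3 = -(5*x + 4*y)^3 is a perfect cube, so E-series; the 4-jet and mu = 6 give E_6. The Hessian of g at 0 is [[2, 2], [2, 2]] with rank 1, so corank 1. A Groebner basis of the Jacobian ideal J(g) in C{x,y} is {y^3, x + y}; counting standard monomials gives mu = 3. Corank 1: A-series; mu = 3 gives A_3. f is E_6 but g is A_3, hence not right-equivalent.

No.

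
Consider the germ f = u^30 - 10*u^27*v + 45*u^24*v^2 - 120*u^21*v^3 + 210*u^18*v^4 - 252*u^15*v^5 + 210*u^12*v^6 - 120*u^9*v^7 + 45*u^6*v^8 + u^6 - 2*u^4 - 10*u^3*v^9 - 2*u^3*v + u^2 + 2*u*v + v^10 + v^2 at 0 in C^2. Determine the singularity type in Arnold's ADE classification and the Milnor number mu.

Type A9, Milnor number mu = 9.

The Hessian of f at 0 is [[2, 2], [2, 2]] with rank 1, so corank 1. A Groebner basis of the Jacobian ideal J(f) in C{u,v} is {4*u*v^2 - u + v^5 + 3*v^3 - v, -u^2/2 + u*v^3 - 3*u*v/2 + v^4/2 - v^2, u^3 - u - v, u^2*v + u*v^2 + u/3 + v^3/3 + v/3}; counting standard monomials gives mu = 9. Corank 1: A-series; mu = 9 gives A_9.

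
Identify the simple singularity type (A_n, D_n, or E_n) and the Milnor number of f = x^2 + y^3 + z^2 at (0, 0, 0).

Type A_2, Milnor number mu = 2.

The Hessian of f at 0 has rank 2. Corank 1: A-series; mu = 2 gives A_2.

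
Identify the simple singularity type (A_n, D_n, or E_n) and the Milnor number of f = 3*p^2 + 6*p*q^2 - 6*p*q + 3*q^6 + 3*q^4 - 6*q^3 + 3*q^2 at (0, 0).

Type A_{5}, Milnor number mu = 5.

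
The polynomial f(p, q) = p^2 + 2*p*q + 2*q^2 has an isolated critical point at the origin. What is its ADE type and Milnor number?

Type A1, Milnor number mu = 1.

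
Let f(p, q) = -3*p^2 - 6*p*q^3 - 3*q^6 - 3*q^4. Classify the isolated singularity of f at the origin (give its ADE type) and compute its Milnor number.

The Hessian of f at 0 is [[-6, 0], [0, 0]] with rank 1, so corank 1. A Groebner basis of the Jacobian ideal J(f) in C{p,q} is {q^3, p}; counting standard monomials gives mu = 3. Corank 1: A-series; mu = 3 gives A_3.

Type A_3, Milnor number mu = 3.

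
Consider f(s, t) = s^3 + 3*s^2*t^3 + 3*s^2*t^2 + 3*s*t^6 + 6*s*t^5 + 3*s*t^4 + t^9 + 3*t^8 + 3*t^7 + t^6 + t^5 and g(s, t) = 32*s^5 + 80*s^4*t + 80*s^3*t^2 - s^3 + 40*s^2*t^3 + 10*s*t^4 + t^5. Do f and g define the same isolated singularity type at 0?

Yes.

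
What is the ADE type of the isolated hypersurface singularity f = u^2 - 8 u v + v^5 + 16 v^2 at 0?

A4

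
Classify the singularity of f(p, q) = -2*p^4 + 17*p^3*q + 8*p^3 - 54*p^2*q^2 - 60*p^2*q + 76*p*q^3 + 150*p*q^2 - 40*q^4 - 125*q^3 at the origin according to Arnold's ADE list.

E_{7}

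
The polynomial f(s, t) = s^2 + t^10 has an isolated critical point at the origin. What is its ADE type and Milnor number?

The Hessian of f at 0 has rank 1. Corank 1: A-series; mu = 9 gives A_9.

Type A_9, Milnor number mu = 9.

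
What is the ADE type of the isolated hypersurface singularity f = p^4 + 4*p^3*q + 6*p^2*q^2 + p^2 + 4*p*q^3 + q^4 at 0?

A_{3}

The Hessian of f at 0 has rank 1. Corank 1: A-series; mu = 3 gives A_3.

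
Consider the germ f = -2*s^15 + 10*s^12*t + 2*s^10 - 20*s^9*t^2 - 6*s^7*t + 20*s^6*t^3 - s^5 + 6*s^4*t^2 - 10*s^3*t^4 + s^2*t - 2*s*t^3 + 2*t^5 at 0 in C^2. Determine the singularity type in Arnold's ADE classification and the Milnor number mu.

Type D_6, Milnor number mu = 6.

The Hessian of f at 0 has rank 0. Corank 2; j^3 = s^2*t has shape L^2 M (L != M), so D-series; mu = 6 gives D_6.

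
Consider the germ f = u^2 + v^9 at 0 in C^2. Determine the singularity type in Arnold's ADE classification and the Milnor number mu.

Type A_{8}, Milnor number mu = 8.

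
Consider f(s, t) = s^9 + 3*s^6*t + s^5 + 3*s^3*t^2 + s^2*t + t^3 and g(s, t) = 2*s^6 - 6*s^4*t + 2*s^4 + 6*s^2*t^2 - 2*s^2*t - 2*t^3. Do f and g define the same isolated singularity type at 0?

Yes.

The Hessian of f at 0 is [[0, 0], [0, 0]] with rank 0, so corank 2. A Groebner basis of the Jacobian ideal J(f) in C{s,t} is {t^3, s^2 + 3*t^2, s*t}; counting standard monomials gives mu = 4. Corank 2; j^3 = t*(s^2 + t^2) splits into three distinct lines over C (the quadratic factor has nonzero discriminant), so D_4. The Hessian of g at 0 is [[0, 0], [0, 0]] with rank 0, so corank 2. A Groebner basis of the Jacobian ideal J(g) in C{s,t} is {t^3, s^2 + 3*t^2, s*t}; counting standard monomials gives mu = 4. Corank 2; j^3 = -2*t*(s^2 + t^2) splits into three distinct lines over C (the quadratic factor has nonzero discriminant), so D_4. Both have type D_4, hence right-equivalent.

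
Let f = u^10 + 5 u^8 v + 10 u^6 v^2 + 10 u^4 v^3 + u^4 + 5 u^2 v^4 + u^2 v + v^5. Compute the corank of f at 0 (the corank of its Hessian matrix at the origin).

The Hessian at 0 is [[0, 0], [0, 0]] of rank 0; hence corank 2.

2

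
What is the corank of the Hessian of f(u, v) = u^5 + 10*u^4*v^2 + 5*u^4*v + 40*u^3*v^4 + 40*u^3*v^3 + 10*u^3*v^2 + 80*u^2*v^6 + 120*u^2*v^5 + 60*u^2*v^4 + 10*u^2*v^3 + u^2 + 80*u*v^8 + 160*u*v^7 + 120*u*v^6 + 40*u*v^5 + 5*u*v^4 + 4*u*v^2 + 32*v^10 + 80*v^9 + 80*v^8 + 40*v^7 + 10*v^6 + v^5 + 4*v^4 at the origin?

1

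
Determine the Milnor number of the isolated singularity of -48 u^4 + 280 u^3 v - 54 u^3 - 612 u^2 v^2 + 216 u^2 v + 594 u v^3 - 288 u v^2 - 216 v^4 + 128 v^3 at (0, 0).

7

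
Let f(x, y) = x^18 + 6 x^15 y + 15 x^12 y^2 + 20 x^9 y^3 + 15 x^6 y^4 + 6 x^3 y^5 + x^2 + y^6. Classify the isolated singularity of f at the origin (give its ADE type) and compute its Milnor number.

Type A5, Milnor number mu = 5.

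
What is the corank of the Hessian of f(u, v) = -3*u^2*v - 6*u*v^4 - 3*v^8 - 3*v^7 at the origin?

Hessian at 0 has rank 0.

2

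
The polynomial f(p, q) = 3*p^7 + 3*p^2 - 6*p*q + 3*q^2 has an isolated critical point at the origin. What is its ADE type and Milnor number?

Type A_6, Milnor number mu = 6.

The Hessian of f at 0 is [[6, -6], [-6, 6]] with rank 1, so corank 1. A Groebner basis of the Jacobian ideal J(f) in C{p,q} is {q^6, p - q}; counting standard monomials gives mu = 6. Corank 1: A-series; mu = 6 gives A_6.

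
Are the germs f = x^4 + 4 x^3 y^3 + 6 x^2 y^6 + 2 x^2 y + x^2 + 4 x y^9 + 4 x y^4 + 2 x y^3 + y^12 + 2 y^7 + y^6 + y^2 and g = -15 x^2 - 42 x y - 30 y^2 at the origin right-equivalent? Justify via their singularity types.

Yes.

The Hessian of f at 0 is [[2, 0], [0, 2]] with rank 2, so corank 0. A Groebner basis of the Jacobian ideal J(f) in C{x,y} is {x, y}; counting standard monomials gives mu = 1. Corank 0: nondegenerate Morse point, so A_1. The Hessian of g at 0 is [[-30, -42], [-42, -60]] with rank 2, so corank 0. A Groebner basis of the Jacobian ideal J(g) in C{x,y} is {x, y}; counting standard monomials gives mu = 1. Corank 0: nondegenerate Morse point, so A_1. Both have type A_1, hence right-equivalent.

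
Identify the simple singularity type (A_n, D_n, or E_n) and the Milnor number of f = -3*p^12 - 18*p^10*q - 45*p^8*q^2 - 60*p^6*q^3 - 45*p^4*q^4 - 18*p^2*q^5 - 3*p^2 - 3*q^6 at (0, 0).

The Hessian of f at 0 is [[-6, 0], [0, 0]] with rank 1, so corank 1. A Groebner basis of the Jacobian ideal J(f) in C{p,q} is {q^5, p}; counting standard monomials gives mu = 5. Corank 1: A-series; mu = 5 gives A_5.

Type A_5, Milnor number mu = 5.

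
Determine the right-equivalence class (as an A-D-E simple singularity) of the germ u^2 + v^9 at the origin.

The Hessian of f at 0 is [[2, 0], [0, 0]] with rank 1, so corank 1. A Groebner basis of the Jacobian ideal J(f) in C{u,v} is {v^8, u}; counting standard monomials gives mu = 8. Corank 1: A-series; mu = 8 gives A_8.

A8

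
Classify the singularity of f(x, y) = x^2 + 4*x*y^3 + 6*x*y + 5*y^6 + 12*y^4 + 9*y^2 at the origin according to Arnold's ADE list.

The Hessian of f at 0 is [[2, 6], [6, 18]] with rank 1, so corank 1. A Groebner basis of the Jacobian ideal J(f) in C{x,y} is {x*y^2 - 3*x/2 - 9*y/2, x/2 + y^3 + 3*y/2, x^2 + 6*x*y + 9*y^2}; counting standard monomials gives mu = 5. Corank 1: A-series; mu = 5 gives A_5.

A5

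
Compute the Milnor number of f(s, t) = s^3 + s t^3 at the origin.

7

The Hessian of f at 0 is [[0, 0], [0, 0]] with rank 0, so corank 2. A Groebner basis of the Jacobian ideal J(f) in C{s,t} is {s^3, s*t^2, 3*s^2 + t^3}; counting standard monomials gives mu = 7. Corank 2; j^3 = s^3 is a perfect cube, so E-series; the 4-jet and mu = 7 give E_7.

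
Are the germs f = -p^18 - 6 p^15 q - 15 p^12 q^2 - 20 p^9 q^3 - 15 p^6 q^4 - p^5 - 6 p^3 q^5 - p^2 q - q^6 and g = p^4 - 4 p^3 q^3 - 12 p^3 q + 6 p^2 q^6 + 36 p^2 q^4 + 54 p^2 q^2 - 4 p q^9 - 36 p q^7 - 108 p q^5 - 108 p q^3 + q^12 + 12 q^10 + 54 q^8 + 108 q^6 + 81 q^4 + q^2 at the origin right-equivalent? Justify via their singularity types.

No.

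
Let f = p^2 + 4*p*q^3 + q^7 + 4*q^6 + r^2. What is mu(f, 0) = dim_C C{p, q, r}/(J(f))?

6

The Hessian of f at 0 has rank 2. Corank 1: A-series; mu = 6 gives A_6.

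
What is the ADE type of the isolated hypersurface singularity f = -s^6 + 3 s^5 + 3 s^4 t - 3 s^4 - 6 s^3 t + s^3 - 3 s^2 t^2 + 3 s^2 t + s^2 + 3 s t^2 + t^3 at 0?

A_{2}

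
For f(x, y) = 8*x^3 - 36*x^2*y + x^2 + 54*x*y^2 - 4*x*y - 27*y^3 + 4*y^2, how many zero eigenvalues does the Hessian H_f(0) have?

1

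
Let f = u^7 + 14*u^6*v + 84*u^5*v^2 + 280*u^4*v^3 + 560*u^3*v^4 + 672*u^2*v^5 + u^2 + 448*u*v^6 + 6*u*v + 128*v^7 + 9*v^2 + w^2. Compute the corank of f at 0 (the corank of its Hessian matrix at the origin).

The Hessian at 0 is [[2, 6, 0], [6, 18, 0], [0, 0, 2]] of rank 2; hence corank 1.

1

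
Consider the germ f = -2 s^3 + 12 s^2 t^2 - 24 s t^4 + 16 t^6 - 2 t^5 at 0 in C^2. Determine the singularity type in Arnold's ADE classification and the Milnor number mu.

The Hessian of f at 0 has rank 0. Corank 2; j^3 = -2*s^3 is a perfect cube, so E-series; the 5-jet and mu = 8 give E_8.

Type E_8, Milnor number mu = 8.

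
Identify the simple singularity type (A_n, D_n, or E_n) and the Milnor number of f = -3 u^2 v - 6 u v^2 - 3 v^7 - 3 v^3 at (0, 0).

The Hessian of f at 0 has rank 0. Corank 2; j^3 = -3*v*(u + v)^2 has shape L^2 M (L != M), so D-series; mu = 8 gives D_8.

Type D8, Milnor number mu = 8.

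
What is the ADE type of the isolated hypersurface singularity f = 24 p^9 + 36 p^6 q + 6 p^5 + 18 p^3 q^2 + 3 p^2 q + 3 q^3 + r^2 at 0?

D_{4}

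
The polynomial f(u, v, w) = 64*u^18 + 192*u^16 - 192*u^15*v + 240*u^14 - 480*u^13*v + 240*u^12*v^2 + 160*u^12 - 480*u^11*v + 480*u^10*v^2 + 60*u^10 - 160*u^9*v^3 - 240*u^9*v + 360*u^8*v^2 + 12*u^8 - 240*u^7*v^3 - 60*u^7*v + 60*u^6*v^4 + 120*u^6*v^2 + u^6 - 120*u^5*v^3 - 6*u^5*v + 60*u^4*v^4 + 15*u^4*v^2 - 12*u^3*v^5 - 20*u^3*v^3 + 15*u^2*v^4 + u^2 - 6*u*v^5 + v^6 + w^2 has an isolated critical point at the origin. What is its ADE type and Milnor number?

Type A_{5}, Milnor number mu = 5.

The Hessian of f at 0 has rank 2. Corank 1: A-series; mu = 5 gives A_5.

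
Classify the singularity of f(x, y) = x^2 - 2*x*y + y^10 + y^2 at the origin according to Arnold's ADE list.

The Hessian of f at 0 is [[2, -2], [-2, 2]] with rank 1, so corank 1. A Groebner basis of the Jacobian ideal J(f) in C{x,y} is {y^9, x - y}; counting standard monomials gives mu = 9. Corank 1: A-series; mu = 9 gives A_9.

A_{9}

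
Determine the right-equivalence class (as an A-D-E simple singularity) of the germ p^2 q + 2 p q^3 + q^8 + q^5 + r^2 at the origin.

D9

The Hessian of f at 0 has rank 1. Corank 2; j^3 = p^2*q has shape L^2 M (L != M), so D-series; mu = 9 gives D_9.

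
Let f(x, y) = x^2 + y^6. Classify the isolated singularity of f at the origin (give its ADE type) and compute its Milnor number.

The Hessian of f at 0 is [[2, 0], [0, 0]] with rank 1, so corank 1. A Groebner basis of the Jacobian ideal J(f) in C{x,y} is {y^5, x}; counting standard monomials gives mu = 5. Corank 1: A-series; mu = 5 gives A_5.

Type A_5, Milnor number mu = 5.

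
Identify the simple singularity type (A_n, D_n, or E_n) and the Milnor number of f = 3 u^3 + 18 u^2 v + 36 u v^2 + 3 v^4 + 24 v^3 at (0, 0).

Type E_6, Milnor number mu = 6.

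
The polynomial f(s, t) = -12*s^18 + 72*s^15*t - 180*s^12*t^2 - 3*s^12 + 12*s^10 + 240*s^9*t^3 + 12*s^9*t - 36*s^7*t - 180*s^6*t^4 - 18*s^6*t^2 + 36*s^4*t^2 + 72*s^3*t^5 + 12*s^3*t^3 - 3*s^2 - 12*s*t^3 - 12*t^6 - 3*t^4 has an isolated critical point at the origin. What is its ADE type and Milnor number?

Type A3, Milnor number mu = 3.

The Hessian of f at 0 is [[-6, 0], [0, 0]] with rank 1, so corank 1. A Groebner basis of the Jacobian ideal J(f) in C{s,t} is {t^3, s}; counting standard monomials gives mu = 3. Corank 1: A-series; mu = 3 gives A_3.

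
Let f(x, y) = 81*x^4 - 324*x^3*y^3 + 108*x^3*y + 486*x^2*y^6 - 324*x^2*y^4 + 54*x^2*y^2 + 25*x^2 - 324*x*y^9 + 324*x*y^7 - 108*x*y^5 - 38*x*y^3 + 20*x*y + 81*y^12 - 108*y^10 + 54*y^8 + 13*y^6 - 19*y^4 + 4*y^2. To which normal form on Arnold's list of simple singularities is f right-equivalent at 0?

A_3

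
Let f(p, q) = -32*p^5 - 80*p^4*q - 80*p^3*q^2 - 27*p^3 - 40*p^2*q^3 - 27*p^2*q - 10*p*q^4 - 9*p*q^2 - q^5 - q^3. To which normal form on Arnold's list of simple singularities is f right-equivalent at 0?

E_8

The Hessian of f at 0 has rank 0. Corank 2; j^3 = -(3*p + q)^3 is a perfect cube, so E-series; the 5-jet and mu = 8 give E_8.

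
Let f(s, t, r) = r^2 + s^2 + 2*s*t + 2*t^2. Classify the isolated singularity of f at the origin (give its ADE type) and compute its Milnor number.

Type A_1, Milnor number mu = 1.

The Hessian of f at 0 has rank 3. Corank 0: nondegenerate Morse point, so A_1.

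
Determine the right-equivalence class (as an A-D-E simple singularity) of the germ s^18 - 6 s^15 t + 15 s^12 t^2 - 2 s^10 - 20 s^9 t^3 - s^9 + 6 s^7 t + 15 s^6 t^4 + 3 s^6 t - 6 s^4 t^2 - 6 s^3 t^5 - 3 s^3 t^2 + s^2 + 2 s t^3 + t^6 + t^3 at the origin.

The Hessian of f at 0 has rank 1. Corank 1: A-series; mu = 2 gives A_2.

A2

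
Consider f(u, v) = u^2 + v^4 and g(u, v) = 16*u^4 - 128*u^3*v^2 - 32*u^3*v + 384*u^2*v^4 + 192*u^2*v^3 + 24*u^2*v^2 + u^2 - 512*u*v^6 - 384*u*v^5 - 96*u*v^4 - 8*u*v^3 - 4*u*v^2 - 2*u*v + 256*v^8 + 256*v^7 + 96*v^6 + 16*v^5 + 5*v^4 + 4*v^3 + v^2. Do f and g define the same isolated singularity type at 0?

Yes.

The Hessian of f at 0 has rank 1. Corank 1: A-series; mu = 3 gives A_3. The Hessian of g at 0 has rank 1. Corank 1: A-series; mu = 3 gives A_3. Both have type A_3, hence right-equivalent.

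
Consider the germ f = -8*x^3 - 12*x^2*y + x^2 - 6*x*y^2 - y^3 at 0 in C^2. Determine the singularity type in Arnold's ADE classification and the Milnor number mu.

The Hessian of f at 0 is [[2, 0], [0, 0]] with rank 1, so corank 1. A Groebner basis of the Jacobian ideal J(f) in C{x,y} is {y^2, x}; counting standard monomials gives mu = 2. Corank 1: A-series; mu = 2 gives A_2.

Type A2, Milnor number mu = 2.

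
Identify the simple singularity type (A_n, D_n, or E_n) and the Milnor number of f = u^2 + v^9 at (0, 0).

Type A8, Milnor number mu = 8.

The Hessian of f at 0 has rank 1. Corank 1: A-series; mu = 8 gives A_8.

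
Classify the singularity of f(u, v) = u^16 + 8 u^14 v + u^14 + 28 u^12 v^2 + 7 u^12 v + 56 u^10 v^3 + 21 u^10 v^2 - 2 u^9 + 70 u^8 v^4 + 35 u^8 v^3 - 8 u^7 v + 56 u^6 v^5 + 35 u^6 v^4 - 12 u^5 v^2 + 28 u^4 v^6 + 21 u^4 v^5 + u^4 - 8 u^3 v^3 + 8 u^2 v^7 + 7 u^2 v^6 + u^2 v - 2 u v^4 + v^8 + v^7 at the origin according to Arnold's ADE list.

D_9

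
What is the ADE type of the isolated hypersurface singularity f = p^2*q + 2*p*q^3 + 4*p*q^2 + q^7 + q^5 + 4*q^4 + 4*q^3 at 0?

The Hessian of f at 0 is [[0, 0], [0, 0]] with rank 0, so corank 2. A Groebner basis of the Jacobian ideal J(f) in C{p,q} is {p^2*q^2 - 4*p^2*q + p^2/7 - 83*p*q^2/7 + 58*p*q/7 + 16*q^2, p^3 + 6*p^2*q - p^2/7 + 83*p*q^2/7 - 58*p*q/7 - 16*q^2, p*q + q^3 + 2*q^2}; counting standard monomials gives mu = 8. Corank 2; j^3 = q*(p + 2*q)^2 has shape L^2 M (L != M), so D-series; mu = 8 gives D_8.

D_{8}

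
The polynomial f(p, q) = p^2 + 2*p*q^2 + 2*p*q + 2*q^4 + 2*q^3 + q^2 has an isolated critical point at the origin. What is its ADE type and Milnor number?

Type A_{3}, Milnor number mu = 3.

The Hessian of f at 0 has rank 1. Corank 1: A-series; mu = 3 gives A_3.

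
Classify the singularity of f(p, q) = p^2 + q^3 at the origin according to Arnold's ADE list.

The Hessian of f at 0 has rank 1. Corank 1: A-series; mu = 2 gives A_2.

A_{2}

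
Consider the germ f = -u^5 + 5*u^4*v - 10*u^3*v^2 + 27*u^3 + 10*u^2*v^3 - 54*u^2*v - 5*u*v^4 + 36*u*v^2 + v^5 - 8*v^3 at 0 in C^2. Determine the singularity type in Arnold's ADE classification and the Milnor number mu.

Type E8, Milnor number mu = 8.

The Hessian of f at 0 has rank 0. Corank 2; j^3 = (3*u - 2*v)^3 is a perfect cube, so E-series; the 5-jet and mu = 8 give E_8.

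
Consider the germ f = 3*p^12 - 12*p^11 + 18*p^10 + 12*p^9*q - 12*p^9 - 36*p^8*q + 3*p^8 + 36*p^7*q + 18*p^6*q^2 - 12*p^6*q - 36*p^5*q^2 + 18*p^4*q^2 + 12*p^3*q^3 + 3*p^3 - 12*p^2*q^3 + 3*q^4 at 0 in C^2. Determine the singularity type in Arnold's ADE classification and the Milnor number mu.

Type E_{6}, Milnor number mu = 6.

The Hessian of f at 0 has rank 0. Corank 2; j^3 = 3*p^3 is a perfect cube, so E-series; the 4-jet and mu = 6 give E_6.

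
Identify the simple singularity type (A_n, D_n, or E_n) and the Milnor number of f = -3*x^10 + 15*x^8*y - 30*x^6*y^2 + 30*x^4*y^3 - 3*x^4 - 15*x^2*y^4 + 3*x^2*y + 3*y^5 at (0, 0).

Type D_6, Milnor number mu = 6.

The Hessian of f at 0 has rank 0. Corank 2; j^3 = 3*x^2*y has shape L^2 M (L != M), so D-series; mu = 6 gives D_6.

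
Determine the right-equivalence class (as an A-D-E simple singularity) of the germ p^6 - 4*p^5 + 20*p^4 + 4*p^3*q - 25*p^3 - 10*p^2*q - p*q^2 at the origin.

The Hessian of f at 0 is [[0, 0], [0, 0]] with rank 0, so corank 2. A Groebner basis of the Jacobian ideal J(f) in C{p,q} is {78125*p^2/228 + 128125*p*q/228 + q^4 - 775*q^3/114 + 1875*q^2/19, p^3 - 5*p^2/2 - p*q/2, p^2*q + 125*p^2/19 + 15*p*q/19 - q^3/95 - 2*q^2/19, -1375*p^2/114 + p*q^2 + 25*p*q/114 + 34*q^3/285 + 10*q^2/19}; counting standard monomials gives mu = 7. Corank 2; j^3 = -p*(5*p + q)^2 has shape L^2 M (L != M), so D-series; mu = 7 gives D_7.

D7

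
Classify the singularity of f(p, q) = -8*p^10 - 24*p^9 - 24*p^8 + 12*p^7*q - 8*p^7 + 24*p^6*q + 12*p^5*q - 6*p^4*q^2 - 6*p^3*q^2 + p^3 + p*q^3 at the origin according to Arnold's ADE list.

E7

The Hessian of f at 0 has rank 0. Corank 2; j^3 = p^3 is a perfect cube, so E-series; the 4-jet and mu = 7 give E_7.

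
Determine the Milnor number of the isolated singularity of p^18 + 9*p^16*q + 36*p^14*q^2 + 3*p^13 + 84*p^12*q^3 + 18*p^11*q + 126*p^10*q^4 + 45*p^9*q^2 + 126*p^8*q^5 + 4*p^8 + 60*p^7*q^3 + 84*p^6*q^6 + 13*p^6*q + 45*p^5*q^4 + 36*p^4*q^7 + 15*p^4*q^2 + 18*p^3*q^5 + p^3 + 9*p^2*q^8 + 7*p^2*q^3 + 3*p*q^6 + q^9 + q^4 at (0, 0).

6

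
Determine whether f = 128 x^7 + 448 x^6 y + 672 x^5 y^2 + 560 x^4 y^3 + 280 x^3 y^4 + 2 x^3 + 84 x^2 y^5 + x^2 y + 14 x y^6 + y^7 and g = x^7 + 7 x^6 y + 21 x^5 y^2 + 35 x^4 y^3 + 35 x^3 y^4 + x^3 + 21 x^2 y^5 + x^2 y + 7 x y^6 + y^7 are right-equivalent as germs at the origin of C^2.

Yes.

The Hessian of f at 0 has rank 0. Corank 2; j^3 = x^2*(2*x + y) has shape L^2 M (L != M), so D-series; mu = 8 gives D_8. The Hessian of g at 0 has rank 0. Corank 2; j^3 = x^2*(x + y) has shape L^2 M (L != M), so D-series; mu = 8 gives D_8. Both have type D_8, hence right-equivalent.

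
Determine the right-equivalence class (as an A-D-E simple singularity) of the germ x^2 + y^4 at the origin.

The Hessian of f at 0 has rank 1. Corank 1: A-series; mu = 3 gives A_3.

A_{3}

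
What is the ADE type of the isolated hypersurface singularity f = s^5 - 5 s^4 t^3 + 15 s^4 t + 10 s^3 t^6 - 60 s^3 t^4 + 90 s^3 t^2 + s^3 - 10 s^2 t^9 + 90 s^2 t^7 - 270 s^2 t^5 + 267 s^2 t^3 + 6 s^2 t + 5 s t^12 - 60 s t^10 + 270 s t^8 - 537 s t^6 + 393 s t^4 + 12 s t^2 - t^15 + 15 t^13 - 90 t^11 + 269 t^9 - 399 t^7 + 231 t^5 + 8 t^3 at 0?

E8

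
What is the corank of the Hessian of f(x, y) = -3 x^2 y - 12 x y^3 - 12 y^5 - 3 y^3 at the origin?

The Hessian at 0 is [[0, 0], [0, 0]] of rank 0; hence corank 2.

2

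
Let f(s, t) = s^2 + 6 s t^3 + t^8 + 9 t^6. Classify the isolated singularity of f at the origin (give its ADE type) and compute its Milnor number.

Type A7, Milnor number mu = 7.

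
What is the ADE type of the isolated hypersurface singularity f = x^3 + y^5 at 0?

E8

The Hessian of f at 0 is [[0, 0], [0, 0]] with rank 0, so corank 2. A Groebner basis of the Jacobian ideal J(f) in C{x,y} is {y^4, x^2}; counting standard monomials gives mu = 8. Corank 2; j^3 = x^3 is a perfect cube, so E-series; the 5-jet and mu = 8 give E_8.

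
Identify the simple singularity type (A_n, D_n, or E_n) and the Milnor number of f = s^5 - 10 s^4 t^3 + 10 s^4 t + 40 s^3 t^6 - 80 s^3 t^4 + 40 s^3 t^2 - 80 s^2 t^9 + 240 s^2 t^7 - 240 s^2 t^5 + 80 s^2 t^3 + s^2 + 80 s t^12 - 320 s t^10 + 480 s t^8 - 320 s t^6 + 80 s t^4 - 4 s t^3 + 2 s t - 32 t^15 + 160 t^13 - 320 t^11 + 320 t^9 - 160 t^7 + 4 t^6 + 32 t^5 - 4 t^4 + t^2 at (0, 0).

Type A_4, Milnor number mu = 4.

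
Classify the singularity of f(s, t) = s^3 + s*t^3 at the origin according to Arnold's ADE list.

E_7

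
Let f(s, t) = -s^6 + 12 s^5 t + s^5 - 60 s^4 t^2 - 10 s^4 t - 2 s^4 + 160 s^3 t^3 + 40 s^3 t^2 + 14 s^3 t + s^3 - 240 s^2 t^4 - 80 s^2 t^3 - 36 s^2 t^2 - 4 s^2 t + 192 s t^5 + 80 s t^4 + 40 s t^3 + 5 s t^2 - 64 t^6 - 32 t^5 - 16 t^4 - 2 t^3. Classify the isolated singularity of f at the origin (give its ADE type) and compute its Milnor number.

The Hessian of f at 0 has rank 0. Corank 2; j^3 = (s - 2*t)*(s - t)^2 has shape L^2 M (L != M), so D-series; mu = 7 gives D_7.

Type D_7, Milnor number mu = 7.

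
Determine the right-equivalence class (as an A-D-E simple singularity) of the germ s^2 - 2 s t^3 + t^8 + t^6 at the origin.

A_7

The Hessian of f at 0 is [[2, 0], [0, 0]] with rank 1, so corank 1. A Groebner basis of the Jacobian ideal J(f) in C{s,t} is {s^3, s^2*t, -s + t^3}; counting standard monomials gives mu = 7. Corank 1: A-series; mu = 7 gives A_7.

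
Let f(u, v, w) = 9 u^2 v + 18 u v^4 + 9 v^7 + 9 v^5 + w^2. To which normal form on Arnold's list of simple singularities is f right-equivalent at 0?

D_{6}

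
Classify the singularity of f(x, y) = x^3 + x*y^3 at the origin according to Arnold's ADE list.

The Hessian of f at 0 has rank 0. Corank 2; j^3 = x^3 is a perfect cube, so E-series; the 4-jet and mu = 7 give E_7.

E7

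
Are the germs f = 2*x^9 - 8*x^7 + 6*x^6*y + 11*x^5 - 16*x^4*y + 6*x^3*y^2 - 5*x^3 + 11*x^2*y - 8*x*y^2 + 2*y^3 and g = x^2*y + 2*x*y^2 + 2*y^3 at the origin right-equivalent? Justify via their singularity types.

Yes.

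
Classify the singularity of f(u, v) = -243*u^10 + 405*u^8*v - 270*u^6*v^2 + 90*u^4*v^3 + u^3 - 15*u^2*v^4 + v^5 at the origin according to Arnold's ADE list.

E_{8}

The Hessian of f at 0 is [[0, 0], [0, 0]] with rank 0, so corank 2. A Groebner basis of the Jacobian ideal J(f) in C{u,v} is {v^4, u^2}; counting standard monomials gives mu = 8. Corank 2; j^3 = u^3 is a perfect cube, so E-series; the 5-jet and mu = 8 give E_8.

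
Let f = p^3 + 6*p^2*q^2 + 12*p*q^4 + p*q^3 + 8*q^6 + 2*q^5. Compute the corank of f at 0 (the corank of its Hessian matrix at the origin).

2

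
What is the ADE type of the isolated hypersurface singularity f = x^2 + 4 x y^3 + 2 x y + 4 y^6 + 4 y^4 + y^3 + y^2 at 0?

A2

The Hessian of f at 0 has rank 1. Corank 1: A-series; mu = 2 gives A_2.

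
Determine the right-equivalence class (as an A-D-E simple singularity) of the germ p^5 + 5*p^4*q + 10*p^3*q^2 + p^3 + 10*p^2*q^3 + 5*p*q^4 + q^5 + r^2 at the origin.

E_{8}

The Hessian of f at 0 is [[0, 0, 0], [0, 0, 0], [0, 0, 2]] with rank 1, so corank 2. A Groebner basis of the Jacobian ideal J(f) in C{p,q,r} is {q^5, p*q^3 + q^4/4, p^2, r}; counting standard monomials gives mu = 8. Corank 2; j^3 = p^3 is a perfect cube, so E-series; the 5-jet and mu = 8 give E_8.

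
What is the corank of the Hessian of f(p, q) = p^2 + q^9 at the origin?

1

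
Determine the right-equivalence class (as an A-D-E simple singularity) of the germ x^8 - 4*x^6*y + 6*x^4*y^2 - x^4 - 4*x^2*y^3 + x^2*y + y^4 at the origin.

D5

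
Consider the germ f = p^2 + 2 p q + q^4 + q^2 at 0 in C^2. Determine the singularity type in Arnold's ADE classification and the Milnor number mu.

Type A3, Milnor number mu = 3.

The Hessian of f at 0 has rank 1. Corank 1: A-series; mu = 3 gives A_3.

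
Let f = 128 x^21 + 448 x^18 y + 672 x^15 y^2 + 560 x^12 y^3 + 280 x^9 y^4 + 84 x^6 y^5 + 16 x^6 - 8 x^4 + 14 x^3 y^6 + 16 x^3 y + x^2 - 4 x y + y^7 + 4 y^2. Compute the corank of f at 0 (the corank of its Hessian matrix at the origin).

1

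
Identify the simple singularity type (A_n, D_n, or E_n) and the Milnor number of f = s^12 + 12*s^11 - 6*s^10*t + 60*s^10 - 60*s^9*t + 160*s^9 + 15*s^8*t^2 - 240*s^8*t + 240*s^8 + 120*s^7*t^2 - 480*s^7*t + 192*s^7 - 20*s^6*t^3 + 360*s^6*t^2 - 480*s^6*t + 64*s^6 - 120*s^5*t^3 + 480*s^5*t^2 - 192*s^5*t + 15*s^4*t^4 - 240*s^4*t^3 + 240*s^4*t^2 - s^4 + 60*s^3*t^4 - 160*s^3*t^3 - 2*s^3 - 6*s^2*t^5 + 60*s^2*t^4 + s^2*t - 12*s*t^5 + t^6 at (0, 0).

Type D7, Milnor number mu = 7.

The Hessian of f at 0 has rank 0. Corank 2; j^3 = -s^2*(2*s - t) has shape L^2 M (L != M), so D-series; mu = 7 gives D_7.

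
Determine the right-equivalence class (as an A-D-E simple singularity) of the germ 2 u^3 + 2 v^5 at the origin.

E_8

The Hessian of f at 0 has rank 0. Corank 2; j^3 = 2*u^3 is a perfect cube, so E-series; the 5-jet and mu = 8 give E_8.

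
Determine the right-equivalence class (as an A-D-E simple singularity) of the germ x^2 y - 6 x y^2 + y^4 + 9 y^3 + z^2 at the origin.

D_{5}

The Hessian of f at 0 is [[0, 0, 0], [0, 0, 0], [0, 0, 2]] with rank 1, so corank 2. A Groebner basis of the Jacobian ideal J(f) in C{x,y,z} is {x^3 + 27*x^2/4 - 243*y^2/4, x^2/4 + y^3 - 9*y^2/4, x*y - 3*y^2, z}; counting standard monomials gives mu = 5. Corank 2; j^3 = y*(x - 3*y)^2 has shape L^2 M (L != M), so D-series; mu = 5 gives D_5.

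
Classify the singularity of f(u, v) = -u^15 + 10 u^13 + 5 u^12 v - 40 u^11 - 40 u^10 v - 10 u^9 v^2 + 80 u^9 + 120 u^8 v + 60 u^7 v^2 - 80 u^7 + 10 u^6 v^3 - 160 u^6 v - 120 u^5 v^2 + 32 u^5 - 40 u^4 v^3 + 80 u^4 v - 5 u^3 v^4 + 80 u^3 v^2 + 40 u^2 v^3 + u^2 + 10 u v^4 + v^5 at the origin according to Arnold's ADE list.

The Hessian of f at 0 has rank 1. Corank 1: A-series; mu = 4 gives A_4.

A_{4}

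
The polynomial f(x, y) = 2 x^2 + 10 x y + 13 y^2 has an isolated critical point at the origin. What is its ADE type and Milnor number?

Type A_{1}, Milnor number mu = 1.

The Hessian of f at 0 is [[4, 10], [10, 26]] with rank 2, so corank 0. A Groebner basis of the Jacobian ideal J(f) in C{x,y} is {x, y}; counting standard monomials gives mu = 1. Corank 0: nondegenerate Morse point, so A_1.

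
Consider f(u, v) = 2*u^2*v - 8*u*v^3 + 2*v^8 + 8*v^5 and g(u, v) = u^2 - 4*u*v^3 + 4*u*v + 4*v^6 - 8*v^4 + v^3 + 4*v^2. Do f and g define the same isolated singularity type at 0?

No.

The Hessian of f at 0 has rank 0. Corank 2; j^3 = 2*u^2*v has shape L^2 M (L != M), so D-series; mu = 9 gives D_9. The Hessian of g at 0 has rank 1. Corank 1: A-series; mu = 2 gives A_2. f is D_9 but g is A_2, hence not right-equivalent.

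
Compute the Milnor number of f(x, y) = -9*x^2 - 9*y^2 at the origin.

The Hessian of f at 0 is [[-18, 0], [0, -18]] with rank 2, so corank 0. A Groebner basis of the Jacobian ideal J(f) in C{x,y} is {x, y}; counting standard monomials gives mu = 1. Corank 0: nondegenerate Morse point, so A_1.

1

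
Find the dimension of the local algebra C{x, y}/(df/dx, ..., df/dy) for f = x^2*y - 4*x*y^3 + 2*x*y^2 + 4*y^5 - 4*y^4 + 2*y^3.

4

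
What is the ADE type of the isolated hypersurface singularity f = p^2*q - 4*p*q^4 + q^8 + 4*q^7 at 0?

The Hessian of f at 0 has rank 0. Corank 2; j^3 = p^2*q has shape L^2 M (L != M), so D-series; mu = 9 gives D_9.

D9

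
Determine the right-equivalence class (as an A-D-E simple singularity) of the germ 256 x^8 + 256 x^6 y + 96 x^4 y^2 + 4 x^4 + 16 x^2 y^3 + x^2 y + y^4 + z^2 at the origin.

The Hessian of f at 0 has rank 1. Corank 2; j^3 = x^2*y has shape L^2 M (L != M), so D-series; mu = 5 gives D_5.

D5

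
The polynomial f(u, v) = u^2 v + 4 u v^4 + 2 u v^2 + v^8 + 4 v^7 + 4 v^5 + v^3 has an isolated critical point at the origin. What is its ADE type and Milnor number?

Type D_9, Milnor number mu = 9.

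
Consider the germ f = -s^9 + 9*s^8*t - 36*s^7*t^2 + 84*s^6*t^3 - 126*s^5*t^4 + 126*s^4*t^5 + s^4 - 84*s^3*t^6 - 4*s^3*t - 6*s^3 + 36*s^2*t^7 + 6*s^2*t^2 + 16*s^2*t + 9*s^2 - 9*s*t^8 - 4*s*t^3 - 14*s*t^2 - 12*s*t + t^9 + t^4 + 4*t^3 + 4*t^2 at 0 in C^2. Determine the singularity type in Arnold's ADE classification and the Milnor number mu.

Type A_{8}, Milnor number mu = 8.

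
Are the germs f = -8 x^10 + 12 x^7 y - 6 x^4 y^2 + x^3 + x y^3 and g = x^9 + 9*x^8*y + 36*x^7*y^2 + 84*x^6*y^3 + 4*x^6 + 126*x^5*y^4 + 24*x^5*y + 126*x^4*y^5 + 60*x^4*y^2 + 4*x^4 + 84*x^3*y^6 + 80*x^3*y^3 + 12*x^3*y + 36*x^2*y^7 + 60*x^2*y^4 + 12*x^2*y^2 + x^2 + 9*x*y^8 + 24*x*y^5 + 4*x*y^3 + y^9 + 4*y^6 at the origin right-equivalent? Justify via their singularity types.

No.

The Hessian of f at 0 has rank 0. Corank 2; j^3 = x^3 is a perfect cube, so E-series; the 4-jet and mu = 7 give E_7. The Hessian of g at 0 has rank 1. Corank 1: A-series; mu = 8 gives A_8. f is E_7 but g is A_8, hence not right-equivalent.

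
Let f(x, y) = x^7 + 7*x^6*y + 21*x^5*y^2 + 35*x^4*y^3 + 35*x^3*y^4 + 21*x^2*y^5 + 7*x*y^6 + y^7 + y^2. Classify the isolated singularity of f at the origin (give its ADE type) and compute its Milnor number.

Type A_6, Milnor number mu = 6.

The Hessian of f at 0 has rank 1. Corank 1: A-series; mu = 6 gives A_6.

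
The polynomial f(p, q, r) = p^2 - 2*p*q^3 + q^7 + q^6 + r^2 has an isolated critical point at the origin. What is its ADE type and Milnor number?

Type A6, Milnor number mu = 6.

The Hessian of f at 0 has rank 2. Corank 1: A-series; mu = 6 gives A_6.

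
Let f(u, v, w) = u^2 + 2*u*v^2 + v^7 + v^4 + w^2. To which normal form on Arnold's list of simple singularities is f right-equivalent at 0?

The Hessian of f at 0 is [[2, 0, 0], [0, 0, 0], [0, 0, 2]] with rank 2, so corank 1. A Groebner basis of the Jacobian ideal J(f) in C{u,v,w} is {u^3, u + v^2, w}; counting standard monomials gives mu = 6. Corank 1: A-series; mu = 6 gives A_6.

A6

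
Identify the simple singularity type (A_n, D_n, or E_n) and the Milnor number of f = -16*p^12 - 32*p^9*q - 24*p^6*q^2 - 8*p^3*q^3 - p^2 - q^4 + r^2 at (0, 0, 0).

Type A3, Milnor number mu = 3.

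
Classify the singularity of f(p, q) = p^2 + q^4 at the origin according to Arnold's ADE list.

The Hessian of f at 0 has rank 1. Corank 1: A-series; mu = 3 gives A_3.

A_{3}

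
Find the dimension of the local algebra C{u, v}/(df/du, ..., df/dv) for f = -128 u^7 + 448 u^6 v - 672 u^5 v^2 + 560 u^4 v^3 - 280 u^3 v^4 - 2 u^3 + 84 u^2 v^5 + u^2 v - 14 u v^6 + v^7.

8

The Hessian of f at 0 has rank 0. Corank 2; j^3 = -u^2*(2*u - v) has shape L^2 M (L != M), so D-series; mu = 8 gives D_8.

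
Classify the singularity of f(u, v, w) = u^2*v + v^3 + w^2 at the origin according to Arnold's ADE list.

D4

The Hessian of f at 0 has rank 1. Corank 2; j^3 = v*(u^2 + v^2) splits into three distinct lines over C (the quadratic factor has nonzero discriminant), so D_4.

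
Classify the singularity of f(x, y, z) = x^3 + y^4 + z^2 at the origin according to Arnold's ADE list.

E_6

The Hessian of f at 0 has rank 1. Corank 2; j^3 = x^3 is a perfect cube, so E-series; the 4-jet and mu = 6 give E_6.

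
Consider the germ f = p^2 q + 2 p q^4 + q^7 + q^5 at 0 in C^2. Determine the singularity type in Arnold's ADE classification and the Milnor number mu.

Type D6, Milnor number mu = 6.

The Hessian of f at 0 has rank 0. Corank 2; j^3 = p^2*q has shape L^2 M (L != M), so D-series; mu = 6 gives D_6.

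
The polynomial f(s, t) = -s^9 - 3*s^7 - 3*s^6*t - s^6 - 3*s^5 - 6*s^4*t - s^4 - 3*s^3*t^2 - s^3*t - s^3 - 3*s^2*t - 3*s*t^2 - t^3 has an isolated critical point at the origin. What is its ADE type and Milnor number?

Type E7, Milnor number mu = 7.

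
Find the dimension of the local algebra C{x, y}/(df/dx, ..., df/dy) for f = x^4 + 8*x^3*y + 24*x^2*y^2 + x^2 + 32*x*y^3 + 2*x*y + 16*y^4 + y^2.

The Hessian of f at 0 is [[2, 2], [2, 2]] with rank 1, so corank 1. A Groebner basis of the Jacobian ideal J(f) in C{x,y} is {y^3, x + y}; counting standard monomials gives mu = 3. Corank 1: A-series; mu = 3 gives A_3.

3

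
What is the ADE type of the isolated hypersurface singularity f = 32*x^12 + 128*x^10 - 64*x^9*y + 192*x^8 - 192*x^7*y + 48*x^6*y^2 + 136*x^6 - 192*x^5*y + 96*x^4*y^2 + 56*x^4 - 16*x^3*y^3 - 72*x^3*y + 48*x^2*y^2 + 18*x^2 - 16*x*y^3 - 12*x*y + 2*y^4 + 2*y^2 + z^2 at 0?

A_3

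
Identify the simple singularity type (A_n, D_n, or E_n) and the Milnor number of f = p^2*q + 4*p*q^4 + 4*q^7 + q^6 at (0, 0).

The Hessian of f at 0 has rank 0. Corank 2; j^3 = p^2*q has shape L^2 M (L != M), so D-series; mu = 7 gives D_7.

Type D_{7}, Milnor number mu = 7.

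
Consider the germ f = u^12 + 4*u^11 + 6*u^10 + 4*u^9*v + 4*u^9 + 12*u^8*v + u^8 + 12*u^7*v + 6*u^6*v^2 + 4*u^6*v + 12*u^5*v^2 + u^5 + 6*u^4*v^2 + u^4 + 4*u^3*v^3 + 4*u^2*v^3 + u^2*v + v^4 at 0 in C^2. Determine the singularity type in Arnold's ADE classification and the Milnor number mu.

Type D_{5}, Milnor number mu = 5.

The Hessian of f at 0 has rank 0. Corank 2; j^3 = u^2*v has shape L^2 M (L != M), so D-series; mu = 5 gives D_5.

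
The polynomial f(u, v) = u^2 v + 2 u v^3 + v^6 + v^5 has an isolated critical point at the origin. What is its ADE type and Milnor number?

The Hessian of f at 0 is [[0, 0], [0, 0]] with rank 0, so corank 2. A Groebner basis of the Jacobian ideal J(f) in C{u,v} is {u^3, u^2*v + u^2/6 + u*v^2/6, u*v + v^3}; counting standard monomials gives mu = 7. Corank 2; j^3 = u^2*v has shape L^2 M (L != M), so D-series; mu = 7 gives D_7.

Type D_7, Milnor number mu = 7.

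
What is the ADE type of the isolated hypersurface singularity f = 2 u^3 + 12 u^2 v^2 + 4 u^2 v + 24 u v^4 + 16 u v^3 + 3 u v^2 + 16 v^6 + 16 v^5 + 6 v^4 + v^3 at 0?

D4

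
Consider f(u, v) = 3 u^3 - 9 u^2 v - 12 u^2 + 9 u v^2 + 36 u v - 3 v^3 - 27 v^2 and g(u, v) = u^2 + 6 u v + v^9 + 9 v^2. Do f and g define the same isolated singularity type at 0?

The Hessian of f at 0 has rank 1. Corank 1: A-series; mu = 2 gives A_2. The Hessian of g at 0 has rank 1. Corank 1: A-series; mu = 8 gives A_8. f is A_2 but g is A_8, hence not right-equivalent.

No.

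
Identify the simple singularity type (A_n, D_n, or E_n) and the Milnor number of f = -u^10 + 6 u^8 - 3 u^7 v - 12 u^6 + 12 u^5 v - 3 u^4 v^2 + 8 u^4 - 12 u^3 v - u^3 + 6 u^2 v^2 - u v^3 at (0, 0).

Type E_{7}, Milnor number mu = 7.

The Hessian of f at 0 is [[0, 0], [0, 0]] with rank 0, so corank 2. A Groebner basis of the Jacobian ideal J(f) in C{u,v} is {3*u^2/4 + v^4 + v^3/4, u^3, u^2*v - u^2/4 - v^3/12, -u^2 + u*v^2 - v^3/3}; counting standard monomials gives mu = 7. Corank 2; j^3 = -u^3 is a perfect cube, so E-series; the 4-jet and mu = 7 give E_7.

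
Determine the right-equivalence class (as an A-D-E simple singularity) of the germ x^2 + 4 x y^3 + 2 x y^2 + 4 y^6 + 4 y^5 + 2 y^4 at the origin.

A_{3}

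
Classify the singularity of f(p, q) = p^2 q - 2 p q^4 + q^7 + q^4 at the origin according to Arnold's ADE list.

D_{5}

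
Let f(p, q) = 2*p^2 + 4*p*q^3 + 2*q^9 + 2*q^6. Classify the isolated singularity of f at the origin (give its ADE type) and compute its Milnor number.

Type A_{8}, Milnor number mu = 8.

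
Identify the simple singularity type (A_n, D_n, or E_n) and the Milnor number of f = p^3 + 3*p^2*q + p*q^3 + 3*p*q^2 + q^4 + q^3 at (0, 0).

The Hessian of f at 0 is [[0, 0], [0, 0]] with rank 0, so corank 2. A Groebner basis of the Jacobian ideal J(f) in C{p,q} is {p^3 + 3*p^2*q + 6*p^2 + 12*p*q + 6*q^2, -3*p^2 + p*q^2 - 6*p*q - 3*q^2, 3*p^2 + 6*p*q + q^3 + 3*q^2}; counting standard monomials gives mu = 7. Corank 2; j^3 = (p + q)^3 is a perfect cube, so E-series; the 4-jet and mu = 7 give E_7.

Type E_{7}, Milnor number mu = 7.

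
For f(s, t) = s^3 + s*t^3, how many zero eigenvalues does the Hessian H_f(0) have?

2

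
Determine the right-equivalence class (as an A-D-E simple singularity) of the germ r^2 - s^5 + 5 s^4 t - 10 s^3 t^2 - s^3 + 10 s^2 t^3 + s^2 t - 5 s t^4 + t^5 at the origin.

D_6

The Hessian of f at 0 has rank 1. Corank 2; j^3 = -s^2*(s - t) has shape L^2 M (L != M), so D-series; mu = 6 gives D_6.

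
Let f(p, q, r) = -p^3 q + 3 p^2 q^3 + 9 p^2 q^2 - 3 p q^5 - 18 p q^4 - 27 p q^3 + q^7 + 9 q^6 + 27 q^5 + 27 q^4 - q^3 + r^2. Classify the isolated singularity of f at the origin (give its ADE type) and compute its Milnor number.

Type E_7, Milnor number mu = 7.

The Hessian of f at 0 has rank 1. Corank 2; j^3 = -q^3 is a perfect cube, so E-series; the 4-jet and mu = 7 give E_7.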